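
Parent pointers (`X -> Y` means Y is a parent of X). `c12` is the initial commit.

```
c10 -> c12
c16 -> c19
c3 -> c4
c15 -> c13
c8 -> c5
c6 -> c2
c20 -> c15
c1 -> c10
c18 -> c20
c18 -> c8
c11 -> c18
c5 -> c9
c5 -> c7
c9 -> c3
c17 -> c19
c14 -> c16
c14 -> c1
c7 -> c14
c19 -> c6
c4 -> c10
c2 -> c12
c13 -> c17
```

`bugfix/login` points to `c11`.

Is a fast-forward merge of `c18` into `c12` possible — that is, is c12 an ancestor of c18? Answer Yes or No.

A fast-forward from c12 to c18 is possible iff c12 is an ancestor of c18.
Ancestors of c18: {c1, c10, c12, c13, c14, c15, c16, c17, c18, c19, c2, c20, c3, c4, c5, c6, c7, c8, c9}.
c12 is among them, so fast-forward is possible.

Yes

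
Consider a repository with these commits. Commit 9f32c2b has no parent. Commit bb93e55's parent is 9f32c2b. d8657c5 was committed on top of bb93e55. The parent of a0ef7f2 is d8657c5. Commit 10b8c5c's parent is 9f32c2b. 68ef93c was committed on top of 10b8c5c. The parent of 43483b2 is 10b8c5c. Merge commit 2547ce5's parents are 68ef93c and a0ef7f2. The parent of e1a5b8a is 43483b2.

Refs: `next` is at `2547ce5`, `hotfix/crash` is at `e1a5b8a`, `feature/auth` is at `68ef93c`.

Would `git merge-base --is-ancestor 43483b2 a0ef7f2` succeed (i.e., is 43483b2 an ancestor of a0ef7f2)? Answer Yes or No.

Ancestors of a0ef7f2: {9f32c2b, a0ef7f2, bb93e55, d8657c5}.
43483b2 is not in that set, so it is not an ancestor of a0ef7f2.

No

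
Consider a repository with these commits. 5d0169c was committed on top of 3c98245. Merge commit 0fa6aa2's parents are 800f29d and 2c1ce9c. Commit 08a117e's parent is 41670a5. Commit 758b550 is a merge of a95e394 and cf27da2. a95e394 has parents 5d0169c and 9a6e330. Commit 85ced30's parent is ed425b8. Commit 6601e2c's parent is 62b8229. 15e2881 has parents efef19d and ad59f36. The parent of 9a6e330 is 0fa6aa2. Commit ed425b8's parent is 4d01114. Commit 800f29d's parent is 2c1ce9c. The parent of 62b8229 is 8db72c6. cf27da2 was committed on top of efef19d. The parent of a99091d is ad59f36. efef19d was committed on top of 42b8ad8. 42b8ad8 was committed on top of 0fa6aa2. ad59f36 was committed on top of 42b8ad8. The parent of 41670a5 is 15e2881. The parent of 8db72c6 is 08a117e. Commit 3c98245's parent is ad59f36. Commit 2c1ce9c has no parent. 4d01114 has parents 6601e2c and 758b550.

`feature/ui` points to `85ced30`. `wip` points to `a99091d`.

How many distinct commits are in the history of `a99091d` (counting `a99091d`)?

Walking parent pointers from a99091d: reachable set = {0fa6aa2, 2c1ce9c, 42b8ad8, 800f29d, a99091d, ad59f36}.
That is 6 commits.

6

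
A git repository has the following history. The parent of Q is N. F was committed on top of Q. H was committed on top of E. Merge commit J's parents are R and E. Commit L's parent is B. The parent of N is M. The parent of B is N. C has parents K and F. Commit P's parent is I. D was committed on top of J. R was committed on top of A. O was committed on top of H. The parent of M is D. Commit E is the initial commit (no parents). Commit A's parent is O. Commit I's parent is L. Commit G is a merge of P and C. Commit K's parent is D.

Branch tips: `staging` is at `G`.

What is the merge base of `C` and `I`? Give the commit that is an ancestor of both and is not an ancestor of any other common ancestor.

N

Ancestors of C: {A, C, D, E, F, H, J, K, M, N, O, Q, R}.
Ancestors of I: {A, B, D, E, H, I, J, L, M, N, O, R}.
Common ancestors: {A, D, E, H, J, M, N, O, R}.
Among these, N is not an ancestor of any other common ancestor — it is the merge base.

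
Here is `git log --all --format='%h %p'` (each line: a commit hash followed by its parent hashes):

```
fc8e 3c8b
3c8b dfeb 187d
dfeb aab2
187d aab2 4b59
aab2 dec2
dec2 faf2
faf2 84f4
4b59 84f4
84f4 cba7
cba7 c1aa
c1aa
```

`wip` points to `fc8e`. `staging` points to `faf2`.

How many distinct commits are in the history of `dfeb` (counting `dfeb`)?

7

Walking parent pointers from dfeb: reachable set = {84f4, aab2, c1aa, cba7, dec2, dfeb, faf2}.
That is 7 commits.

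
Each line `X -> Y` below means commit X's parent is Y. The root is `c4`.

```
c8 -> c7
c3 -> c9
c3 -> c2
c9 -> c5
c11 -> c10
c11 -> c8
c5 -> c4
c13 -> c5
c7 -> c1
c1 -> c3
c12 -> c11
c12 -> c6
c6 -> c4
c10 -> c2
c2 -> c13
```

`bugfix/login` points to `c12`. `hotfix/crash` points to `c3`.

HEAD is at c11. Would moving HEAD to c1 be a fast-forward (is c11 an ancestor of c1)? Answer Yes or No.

A fast-forward from c11 to c1 is possible iff c11 is an ancestor of c1.
Ancestors of c1: {c1, c13, c2, c3, c4, c5, c9}.
c11 is not among them, so fast-forward is not possible.

No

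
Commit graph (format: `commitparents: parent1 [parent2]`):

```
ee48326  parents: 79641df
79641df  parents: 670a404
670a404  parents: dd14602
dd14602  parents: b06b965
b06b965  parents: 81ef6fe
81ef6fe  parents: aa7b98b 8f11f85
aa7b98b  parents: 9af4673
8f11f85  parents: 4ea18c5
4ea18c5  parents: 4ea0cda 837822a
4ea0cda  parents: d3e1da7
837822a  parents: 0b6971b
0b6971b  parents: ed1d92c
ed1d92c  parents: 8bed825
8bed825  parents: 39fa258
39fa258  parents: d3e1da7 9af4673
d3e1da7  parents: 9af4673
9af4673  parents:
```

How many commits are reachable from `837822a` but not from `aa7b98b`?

6

Reachable from 837822a: {0b6971b, 39fa258, 837822a, 8bed825, 9af4673, d3e1da7, ed1d92c}.
Reachable from aa7b98b: {9af4673, aa7b98b}.
In 837822a's history but not aa7b98b's: {0b6971b, 39fa258, 837822a, 8bed825, d3e1da7, ed1d92c} — 6 commits.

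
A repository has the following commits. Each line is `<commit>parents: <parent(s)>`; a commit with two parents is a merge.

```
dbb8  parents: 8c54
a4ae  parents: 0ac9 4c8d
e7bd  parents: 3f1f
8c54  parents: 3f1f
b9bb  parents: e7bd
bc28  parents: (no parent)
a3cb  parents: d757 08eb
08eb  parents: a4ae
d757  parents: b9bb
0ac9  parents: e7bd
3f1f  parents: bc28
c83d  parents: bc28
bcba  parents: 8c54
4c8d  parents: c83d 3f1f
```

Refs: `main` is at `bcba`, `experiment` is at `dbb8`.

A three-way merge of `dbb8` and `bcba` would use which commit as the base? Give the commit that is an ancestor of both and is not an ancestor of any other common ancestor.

Ancestors of dbb8: {3f1f, 8c54, bc28, dbb8}.
Ancestors of bcba: {3f1f, 8c54, bc28, bcba}.
Common ancestors: {3f1f, 8c54, bc28}.
Among these, 8c54 is not an ancestor of any other common ancestor — it is the merge base.

8c54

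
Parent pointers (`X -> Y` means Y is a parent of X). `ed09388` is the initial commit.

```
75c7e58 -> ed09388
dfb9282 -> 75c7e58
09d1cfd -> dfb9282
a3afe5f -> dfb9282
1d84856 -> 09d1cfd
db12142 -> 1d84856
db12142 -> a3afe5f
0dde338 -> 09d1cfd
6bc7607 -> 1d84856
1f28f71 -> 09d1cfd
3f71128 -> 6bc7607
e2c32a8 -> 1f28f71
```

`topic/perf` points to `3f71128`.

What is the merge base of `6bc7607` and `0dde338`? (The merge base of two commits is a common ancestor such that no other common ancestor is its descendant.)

Ancestors of 6bc7607: {09d1cfd, 1d84856, 6bc7607, 75c7e58, dfb9282, ed09388}.
Ancestors of 0dde338: {09d1cfd, 0dde338, 75c7e58, dfb9282, ed09388}.
Common ancestors: {09d1cfd, 75c7e58, dfb9282, ed09388}.
Among these, 09d1cfd is not an ancestor of any other common ancestor — it is the merge base.

09d1cfd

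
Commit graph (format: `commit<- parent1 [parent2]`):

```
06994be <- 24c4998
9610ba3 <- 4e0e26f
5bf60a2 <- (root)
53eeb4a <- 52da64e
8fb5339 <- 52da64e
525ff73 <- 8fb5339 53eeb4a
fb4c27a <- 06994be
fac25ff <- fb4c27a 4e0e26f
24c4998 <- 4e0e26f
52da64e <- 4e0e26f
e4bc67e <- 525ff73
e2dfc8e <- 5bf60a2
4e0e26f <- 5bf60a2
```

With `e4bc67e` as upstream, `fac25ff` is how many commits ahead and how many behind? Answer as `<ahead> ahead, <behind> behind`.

Reachable from fac25ff: {06994be, 24c4998, 4e0e26f, 5bf60a2, fac25ff, fb4c27a}.
Reachable from e4bc67e: {4e0e26f, 525ff73, 52da64e, 53eeb4a, 5bf60a2, 8fb5339, e4bc67e}.
Only in fac25ff's history (ahead): {06994be, 24c4998, fac25ff, fb4c27a} — 4.
Only in e4bc67e's history (behind): {525ff73, 52da64e, 53eeb4a, 8fb5339, e4bc67e} — 5.

4 ahead, 5 behind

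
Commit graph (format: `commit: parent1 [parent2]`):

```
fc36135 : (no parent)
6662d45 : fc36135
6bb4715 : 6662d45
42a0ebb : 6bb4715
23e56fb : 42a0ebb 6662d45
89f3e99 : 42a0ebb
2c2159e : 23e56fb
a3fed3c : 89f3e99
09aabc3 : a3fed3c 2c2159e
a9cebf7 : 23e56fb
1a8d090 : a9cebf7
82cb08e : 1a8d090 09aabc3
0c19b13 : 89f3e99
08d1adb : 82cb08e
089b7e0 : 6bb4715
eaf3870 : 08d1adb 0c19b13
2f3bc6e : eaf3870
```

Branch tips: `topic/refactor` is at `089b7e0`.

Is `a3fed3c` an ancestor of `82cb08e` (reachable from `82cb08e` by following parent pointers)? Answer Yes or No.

Yes

Ancestors of 82cb08e (commits reachable by following parents): {09aabc3, 1a8d090, 23e56fb, 2c2159e, 42a0ebb, 6662d45, 6bb4715, 82cb08e, 89f3e99, a3fed3c, a9cebf7, fc36135}.
a3fed3c is in that set, so it is an ancestor of 82cb08e.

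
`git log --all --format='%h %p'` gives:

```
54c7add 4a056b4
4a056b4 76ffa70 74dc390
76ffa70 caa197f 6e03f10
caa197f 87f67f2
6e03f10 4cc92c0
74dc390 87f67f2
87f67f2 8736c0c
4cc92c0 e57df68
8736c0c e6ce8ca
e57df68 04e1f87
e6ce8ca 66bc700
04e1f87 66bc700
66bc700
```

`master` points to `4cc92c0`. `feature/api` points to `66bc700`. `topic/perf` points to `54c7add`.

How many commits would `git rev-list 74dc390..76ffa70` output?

6

Reachable from 76ffa70: {04e1f87, 4cc92c0, 66bc700, 6e03f10, 76ffa70, 8736c0c, 87f67f2, caa197f, e57df68, e6ce8ca}.
Reachable from 74dc390: {66bc700, 74dc390, 8736c0c, 87f67f2, e6ce8ca}.
In 76ffa70's history but not 74dc390's: {04e1f87, 4cc92c0, 6e03f10, 76ffa70, caa197f, e57df68} — 6 commits.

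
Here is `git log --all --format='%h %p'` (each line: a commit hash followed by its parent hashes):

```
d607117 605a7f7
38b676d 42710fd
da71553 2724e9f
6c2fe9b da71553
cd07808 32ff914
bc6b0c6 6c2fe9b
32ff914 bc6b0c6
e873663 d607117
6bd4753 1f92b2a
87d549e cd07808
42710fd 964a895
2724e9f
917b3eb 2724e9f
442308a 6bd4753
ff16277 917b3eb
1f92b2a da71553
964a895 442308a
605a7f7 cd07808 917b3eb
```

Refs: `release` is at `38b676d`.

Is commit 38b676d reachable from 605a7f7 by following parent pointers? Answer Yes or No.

Ancestors of 605a7f7: {2724e9f, 32ff914, 605a7f7, 6c2fe9b, 917b3eb, bc6b0c6, cd07808, da71553}.
38b676d is not in that set, so it is not an ancestor of 605a7f7.

No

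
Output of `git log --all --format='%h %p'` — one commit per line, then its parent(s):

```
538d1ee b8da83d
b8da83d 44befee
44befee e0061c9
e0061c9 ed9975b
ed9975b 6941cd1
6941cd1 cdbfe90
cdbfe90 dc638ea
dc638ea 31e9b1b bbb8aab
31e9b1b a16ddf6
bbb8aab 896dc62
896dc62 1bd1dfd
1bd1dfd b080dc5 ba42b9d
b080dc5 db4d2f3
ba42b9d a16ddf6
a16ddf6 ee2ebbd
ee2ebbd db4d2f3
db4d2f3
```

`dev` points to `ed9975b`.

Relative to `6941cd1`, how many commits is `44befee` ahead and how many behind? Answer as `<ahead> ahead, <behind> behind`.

Reachable from 44befee: {1bd1dfd, 31e9b1b, 44befee, 6941cd1, 896dc62, a16ddf6, b080dc5, ba42b9d, bbb8aab, cdbfe90, db4d2f3, dc638ea, e0061c9, ed9975b, ee2ebbd}.
Reachable from 6941cd1: {1bd1dfd, 31e9b1b, 6941cd1, 896dc62, a16ddf6, b080dc5, ba42b9d, bbb8aab, cdbfe90, db4d2f3, dc638ea, ee2ebbd}.
Only in 44befee's history (ahead): {44befee, e0061c9, ed9975b} — 3.
Only in 6941cd1's history (behind): {} — 0.

3 ahead, 0 behind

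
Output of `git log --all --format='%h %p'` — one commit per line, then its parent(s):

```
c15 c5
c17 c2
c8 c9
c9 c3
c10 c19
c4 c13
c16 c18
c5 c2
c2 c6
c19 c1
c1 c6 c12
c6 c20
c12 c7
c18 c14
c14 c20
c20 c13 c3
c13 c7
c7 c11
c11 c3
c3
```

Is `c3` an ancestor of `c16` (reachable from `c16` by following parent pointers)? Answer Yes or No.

Yes

Ancestors of c16 (commits reachable by following parents): {c11, c13, c14, c16, c18, c20, c3, c7}.
c3 is in that set, so it is an ancestor of c16.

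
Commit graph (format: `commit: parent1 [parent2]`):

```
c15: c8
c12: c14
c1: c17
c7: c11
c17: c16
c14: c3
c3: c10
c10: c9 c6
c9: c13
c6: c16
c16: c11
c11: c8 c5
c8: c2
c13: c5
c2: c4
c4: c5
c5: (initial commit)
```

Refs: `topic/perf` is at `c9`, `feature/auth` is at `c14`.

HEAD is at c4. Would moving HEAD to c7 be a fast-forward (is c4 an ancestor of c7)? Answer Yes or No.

A fast-forward from c4 to c7 is possible iff c4 is an ancestor of c7.
Ancestors of c7: {c11, c2, c4, c5, c7, c8}.
c4 is among them, so fast-forward is possible.

Yes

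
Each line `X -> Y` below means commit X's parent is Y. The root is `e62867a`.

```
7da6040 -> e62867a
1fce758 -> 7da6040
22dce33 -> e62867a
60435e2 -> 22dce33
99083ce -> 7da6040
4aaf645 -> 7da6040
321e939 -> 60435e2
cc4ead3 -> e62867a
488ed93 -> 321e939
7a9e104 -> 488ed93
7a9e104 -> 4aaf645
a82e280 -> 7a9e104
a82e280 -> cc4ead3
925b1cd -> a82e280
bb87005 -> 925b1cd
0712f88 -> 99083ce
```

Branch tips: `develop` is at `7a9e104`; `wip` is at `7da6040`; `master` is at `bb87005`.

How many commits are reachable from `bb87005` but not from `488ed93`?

Reachable from bb87005: {22dce33, 321e939, 488ed93, 4aaf645, 60435e2, 7a9e104, 7da6040, 925b1cd, a82e280, bb87005, cc4ead3, e62867a}.
Reachable from 488ed93: {22dce33, 321e939, 488ed93, 60435e2, e62867a}.
In bb87005's history but not 488ed93's: {4aaf645, 7a9e104, 7da6040, 925b1cd, a82e280, bb87005, cc4ead3} — 7 commits.

7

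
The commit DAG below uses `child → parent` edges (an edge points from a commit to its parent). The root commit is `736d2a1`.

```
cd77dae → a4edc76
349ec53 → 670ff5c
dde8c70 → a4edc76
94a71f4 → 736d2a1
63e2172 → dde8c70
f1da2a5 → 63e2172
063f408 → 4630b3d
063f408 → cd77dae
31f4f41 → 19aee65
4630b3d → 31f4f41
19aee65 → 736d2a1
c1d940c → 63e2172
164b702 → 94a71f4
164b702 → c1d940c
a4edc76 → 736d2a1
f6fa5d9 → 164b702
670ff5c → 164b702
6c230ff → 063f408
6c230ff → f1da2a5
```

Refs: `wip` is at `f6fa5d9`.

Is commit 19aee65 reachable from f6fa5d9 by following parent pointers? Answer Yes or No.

Ancestors of f6fa5d9: {164b702, 63e2172, 736d2a1, 94a71f4, a4edc76, c1d940c, dde8c70, f6fa5d9}.
19aee65 is not in that set, so it is not an ancestor of f6fa5d9.

No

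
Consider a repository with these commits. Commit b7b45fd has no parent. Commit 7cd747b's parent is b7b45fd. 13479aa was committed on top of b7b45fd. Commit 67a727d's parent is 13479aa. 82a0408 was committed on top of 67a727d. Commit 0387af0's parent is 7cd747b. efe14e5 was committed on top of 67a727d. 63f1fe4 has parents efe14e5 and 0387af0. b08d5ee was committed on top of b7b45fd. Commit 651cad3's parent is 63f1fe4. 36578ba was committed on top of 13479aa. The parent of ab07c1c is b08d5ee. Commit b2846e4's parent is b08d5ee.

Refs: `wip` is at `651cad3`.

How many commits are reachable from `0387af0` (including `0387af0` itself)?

Walking parent pointers from 0387af0: reachable set = {0387af0, 7cd747b, b7b45fd}.
That is 3 commits.

3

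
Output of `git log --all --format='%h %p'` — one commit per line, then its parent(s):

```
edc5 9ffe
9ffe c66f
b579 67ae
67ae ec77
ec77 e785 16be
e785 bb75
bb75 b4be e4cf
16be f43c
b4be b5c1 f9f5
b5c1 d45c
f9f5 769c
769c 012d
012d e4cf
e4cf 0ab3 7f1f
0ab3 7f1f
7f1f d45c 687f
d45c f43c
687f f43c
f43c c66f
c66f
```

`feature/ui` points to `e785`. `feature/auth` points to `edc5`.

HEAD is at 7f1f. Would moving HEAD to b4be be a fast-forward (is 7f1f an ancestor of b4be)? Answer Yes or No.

Yes

A fast-forward from 7f1f to b4be is possible iff 7f1f is an ancestor of b4be.
Ancestors of b4be: {012d, 0ab3, 687f, 769c, 7f1f, b4be, b5c1, c66f, d45c, e4cf, f43c, f9f5}.
7f1f is among them, so fast-forward is possible.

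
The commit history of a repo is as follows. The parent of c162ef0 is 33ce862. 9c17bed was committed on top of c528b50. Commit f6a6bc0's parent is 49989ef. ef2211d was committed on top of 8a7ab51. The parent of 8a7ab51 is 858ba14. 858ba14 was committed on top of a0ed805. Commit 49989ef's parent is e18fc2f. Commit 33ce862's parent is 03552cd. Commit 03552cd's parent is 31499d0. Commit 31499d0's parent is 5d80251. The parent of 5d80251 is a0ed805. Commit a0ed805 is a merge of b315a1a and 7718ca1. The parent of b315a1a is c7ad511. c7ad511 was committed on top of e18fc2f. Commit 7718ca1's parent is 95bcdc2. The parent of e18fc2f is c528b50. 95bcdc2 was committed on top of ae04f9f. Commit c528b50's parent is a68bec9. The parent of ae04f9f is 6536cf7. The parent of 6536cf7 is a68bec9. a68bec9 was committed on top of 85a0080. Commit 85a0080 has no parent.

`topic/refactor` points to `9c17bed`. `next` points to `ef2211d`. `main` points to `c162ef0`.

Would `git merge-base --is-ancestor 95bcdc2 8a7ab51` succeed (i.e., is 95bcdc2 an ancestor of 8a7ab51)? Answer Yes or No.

Ancestors of 8a7ab51 (commits reachable by following parents): {6536cf7, 7718ca1, 858ba14, 85a0080, 8a7ab51, 95bcdc2, a0ed805, a68bec9, ae04f9f, b315a1a, c528b50, c7ad511, e18fc2f}.
95bcdc2 is in that set, so it is an ancestor of 8a7ab51.

Yes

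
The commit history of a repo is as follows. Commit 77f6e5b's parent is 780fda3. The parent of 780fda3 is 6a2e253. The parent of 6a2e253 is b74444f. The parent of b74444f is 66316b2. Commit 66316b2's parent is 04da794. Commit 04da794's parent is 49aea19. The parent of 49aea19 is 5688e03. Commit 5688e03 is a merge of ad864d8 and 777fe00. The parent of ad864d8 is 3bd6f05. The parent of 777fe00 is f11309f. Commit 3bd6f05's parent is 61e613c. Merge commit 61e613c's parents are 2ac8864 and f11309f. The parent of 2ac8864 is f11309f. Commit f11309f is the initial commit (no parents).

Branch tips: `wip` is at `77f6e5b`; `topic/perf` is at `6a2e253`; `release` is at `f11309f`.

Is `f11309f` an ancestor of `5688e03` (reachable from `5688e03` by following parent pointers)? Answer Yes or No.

Yes

Ancestors of 5688e03 (commits reachable by following parents): {2ac8864, 3bd6f05, 5688e03, 61e613c, 777fe00, ad864d8, f11309f}.
f11309f is in that set, so it is an ancestor of 5688e03.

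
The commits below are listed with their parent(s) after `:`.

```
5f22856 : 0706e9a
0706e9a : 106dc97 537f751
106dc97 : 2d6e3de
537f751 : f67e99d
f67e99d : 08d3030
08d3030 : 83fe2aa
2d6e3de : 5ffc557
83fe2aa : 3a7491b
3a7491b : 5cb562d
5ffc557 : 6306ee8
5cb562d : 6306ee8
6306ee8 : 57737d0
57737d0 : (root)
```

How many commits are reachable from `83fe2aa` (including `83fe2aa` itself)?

5

Walking parent pointers from 83fe2aa: reachable set = {3a7491b, 57737d0, 5cb562d, 6306ee8, 83fe2aa}.
That is 5 commits.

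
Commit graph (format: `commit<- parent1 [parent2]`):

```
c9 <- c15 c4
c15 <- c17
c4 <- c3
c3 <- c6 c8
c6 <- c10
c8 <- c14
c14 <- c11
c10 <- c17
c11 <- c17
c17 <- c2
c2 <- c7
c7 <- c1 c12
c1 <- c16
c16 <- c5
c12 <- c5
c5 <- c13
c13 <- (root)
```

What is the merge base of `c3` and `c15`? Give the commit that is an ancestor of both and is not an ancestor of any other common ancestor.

Ancestors of c3: {c1, c10, c11, c12, c13, c14, c16, c17, c2, c3, c5, c6, c7, c8}.
Ancestors of c15: {c1, c12, c13, c15, c16, c17, c2, c5, c7}.
Common ancestors: {c1, c12, c13, c16, c17, c2, c5, c7}.
Among these, c17 is not an ancestor of any other common ancestor — it is the merge base.

c17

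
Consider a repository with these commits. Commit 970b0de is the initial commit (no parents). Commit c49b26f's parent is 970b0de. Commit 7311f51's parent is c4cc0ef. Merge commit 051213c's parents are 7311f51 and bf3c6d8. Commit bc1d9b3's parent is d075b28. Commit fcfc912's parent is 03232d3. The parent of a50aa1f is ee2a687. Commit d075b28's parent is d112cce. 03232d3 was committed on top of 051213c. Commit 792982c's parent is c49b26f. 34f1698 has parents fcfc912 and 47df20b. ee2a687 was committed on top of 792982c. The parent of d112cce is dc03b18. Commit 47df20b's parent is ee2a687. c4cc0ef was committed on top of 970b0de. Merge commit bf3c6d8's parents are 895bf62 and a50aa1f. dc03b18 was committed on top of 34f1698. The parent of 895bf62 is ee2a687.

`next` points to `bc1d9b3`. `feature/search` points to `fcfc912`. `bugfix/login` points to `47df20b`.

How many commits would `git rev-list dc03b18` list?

15

Walking parent pointers from dc03b18: reachable set = {03232d3, 051213c, 34f1698, 47df20b, 7311f51, 792982c, 895bf62, 970b0de, a50aa1f, bf3c6d8, c49b26f, c4cc0ef, dc03b18, ee2a687, fcfc912}.
That is 15 commits.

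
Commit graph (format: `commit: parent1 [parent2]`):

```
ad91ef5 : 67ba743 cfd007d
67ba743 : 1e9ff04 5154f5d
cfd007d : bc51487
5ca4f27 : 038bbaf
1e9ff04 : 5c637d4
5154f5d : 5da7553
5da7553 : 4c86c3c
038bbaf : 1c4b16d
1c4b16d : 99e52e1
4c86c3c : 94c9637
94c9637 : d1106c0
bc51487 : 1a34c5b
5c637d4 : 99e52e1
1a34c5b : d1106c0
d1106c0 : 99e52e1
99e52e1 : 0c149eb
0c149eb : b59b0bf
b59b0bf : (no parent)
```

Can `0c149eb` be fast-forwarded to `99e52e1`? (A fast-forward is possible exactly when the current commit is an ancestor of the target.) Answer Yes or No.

A fast-forward from 0c149eb to 99e52e1 is possible iff 0c149eb is an ancestor of 99e52e1.
Ancestors of 99e52e1: {0c149eb, 99e52e1, b59b0bf}.
0c149eb is among them, so fast-forward is possible.

Yes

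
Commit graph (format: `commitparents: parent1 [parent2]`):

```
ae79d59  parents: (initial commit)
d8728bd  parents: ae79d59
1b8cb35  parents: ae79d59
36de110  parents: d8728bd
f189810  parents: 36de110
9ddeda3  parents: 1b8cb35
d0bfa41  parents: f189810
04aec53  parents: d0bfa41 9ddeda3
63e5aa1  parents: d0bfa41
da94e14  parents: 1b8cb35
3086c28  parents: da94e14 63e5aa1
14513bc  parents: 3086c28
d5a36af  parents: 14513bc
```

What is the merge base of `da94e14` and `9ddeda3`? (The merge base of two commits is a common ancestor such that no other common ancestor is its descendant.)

Ancestors of da94e14: {1b8cb35, ae79d59, da94e14}.
Ancestors of 9ddeda3: {1b8cb35, 9ddeda3, ae79d59}.
Common ancestors: {1b8cb35, ae79d59}.
Among these, 1b8cb35 is not an ancestor of any other common ancestor — it is the merge base.

1b8cb35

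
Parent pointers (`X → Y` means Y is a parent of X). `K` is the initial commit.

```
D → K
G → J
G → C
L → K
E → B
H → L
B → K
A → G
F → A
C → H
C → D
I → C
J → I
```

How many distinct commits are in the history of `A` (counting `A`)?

Walking parent pointers from A: reachable set = {A, C, D, G, H, I, J, K, L}.
That is 9 commits.

9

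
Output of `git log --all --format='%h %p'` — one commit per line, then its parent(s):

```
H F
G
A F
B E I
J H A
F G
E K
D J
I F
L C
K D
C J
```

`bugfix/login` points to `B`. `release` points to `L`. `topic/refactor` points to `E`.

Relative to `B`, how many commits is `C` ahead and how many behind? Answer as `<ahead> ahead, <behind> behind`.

Reachable from C: {A, C, F, G, H, J}.
Reachable from B: {A, B, D, E, F, G, H, I, J, K}.
Only in C's history (ahead): {C} — 1.
Only in B's history (behind): {B, D, E, I, K} — 5.

1 ahead, 5 behind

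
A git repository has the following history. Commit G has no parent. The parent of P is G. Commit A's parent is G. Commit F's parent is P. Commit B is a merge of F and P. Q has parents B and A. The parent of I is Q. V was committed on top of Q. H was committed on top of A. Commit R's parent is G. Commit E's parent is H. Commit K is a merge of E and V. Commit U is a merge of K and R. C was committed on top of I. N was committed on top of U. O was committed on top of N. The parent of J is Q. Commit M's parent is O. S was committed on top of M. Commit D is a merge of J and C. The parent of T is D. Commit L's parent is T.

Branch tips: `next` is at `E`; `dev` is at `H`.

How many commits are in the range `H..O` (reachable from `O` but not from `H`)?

11

Reachable from O: {A, B, E, F, G, H, K, N, O, P, Q, R, U, V}.
Reachable from H: {A, G, H}.
In O's history but not H's: {B, E, F, K, N, O, P, Q, R, U, V} — 11 commits.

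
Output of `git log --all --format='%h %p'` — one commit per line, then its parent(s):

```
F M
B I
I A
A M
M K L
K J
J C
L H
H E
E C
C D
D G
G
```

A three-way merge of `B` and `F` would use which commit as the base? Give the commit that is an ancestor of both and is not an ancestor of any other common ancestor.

M

Ancestors of B: {A, B, C, D, E, G, H, I, J, K, L, M}.
Ancestors of F: {C, D, E, F, G, H, J, K, L, M}.
Common ancestors: {C, D, E, G, H, J, K, L, M}.
Among these, M is not an ancestor of any other common ancestor — it is the merge base.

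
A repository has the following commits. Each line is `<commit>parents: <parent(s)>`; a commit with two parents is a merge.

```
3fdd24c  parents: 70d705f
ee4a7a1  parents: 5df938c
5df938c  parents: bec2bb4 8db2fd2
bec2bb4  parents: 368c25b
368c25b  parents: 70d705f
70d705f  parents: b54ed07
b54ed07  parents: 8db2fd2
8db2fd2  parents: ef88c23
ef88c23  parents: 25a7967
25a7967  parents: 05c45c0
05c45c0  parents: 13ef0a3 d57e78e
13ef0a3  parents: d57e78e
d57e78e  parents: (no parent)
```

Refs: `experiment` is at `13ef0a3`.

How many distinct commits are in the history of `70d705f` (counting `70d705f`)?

8

Walking parent pointers from 70d705f: reachable set = {05c45c0, 13ef0a3, 25a7967, 70d705f, 8db2fd2, b54ed07, d57e78e, ef88c23}.
That is 8 commits.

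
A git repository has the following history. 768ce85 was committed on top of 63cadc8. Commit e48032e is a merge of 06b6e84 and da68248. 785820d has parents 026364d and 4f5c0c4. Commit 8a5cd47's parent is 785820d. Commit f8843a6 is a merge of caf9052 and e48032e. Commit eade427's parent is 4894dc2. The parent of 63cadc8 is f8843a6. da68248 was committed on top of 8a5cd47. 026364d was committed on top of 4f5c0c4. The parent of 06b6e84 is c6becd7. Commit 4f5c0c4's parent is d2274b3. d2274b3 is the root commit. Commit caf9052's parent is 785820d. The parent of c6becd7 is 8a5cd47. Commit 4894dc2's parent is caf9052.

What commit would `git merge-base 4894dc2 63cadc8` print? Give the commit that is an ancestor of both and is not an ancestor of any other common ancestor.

Ancestors of 4894dc2: {026364d, 4894dc2, 4f5c0c4, 785820d, caf9052, d2274b3}.
Ancestors of 63cadc8: {026364d, 06b6e84, 4f5c0c4, 63cadc8, 785820d, 8a5cd47, c6becd7, caf9052, d2274b3, da68248, e48032e, f8843a6}.
Common ancestors: {026364d, 4f5c0c4, 785820d, caf9052, d2274b3}.
Among these, caf9052 is not an ancestor of any other common ancestor — it is the merge base.

caf9052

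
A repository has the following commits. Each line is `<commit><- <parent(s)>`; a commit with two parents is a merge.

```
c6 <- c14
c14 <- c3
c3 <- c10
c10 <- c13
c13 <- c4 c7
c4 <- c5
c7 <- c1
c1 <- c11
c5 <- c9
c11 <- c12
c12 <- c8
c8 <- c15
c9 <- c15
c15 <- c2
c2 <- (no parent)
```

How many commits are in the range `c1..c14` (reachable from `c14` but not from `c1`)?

Reachable from c14: {c1, c10, c11, c12, c13, c14, c15, c2, c3, c4, c5, c7, c8, c9}.
Reachable from c1: {c1, c11, c12, c15, c2, c8}.
In c14's history but not c1's: {c10, c13, c14, c3, c4, c5, c7, c9} — 8 commits.

8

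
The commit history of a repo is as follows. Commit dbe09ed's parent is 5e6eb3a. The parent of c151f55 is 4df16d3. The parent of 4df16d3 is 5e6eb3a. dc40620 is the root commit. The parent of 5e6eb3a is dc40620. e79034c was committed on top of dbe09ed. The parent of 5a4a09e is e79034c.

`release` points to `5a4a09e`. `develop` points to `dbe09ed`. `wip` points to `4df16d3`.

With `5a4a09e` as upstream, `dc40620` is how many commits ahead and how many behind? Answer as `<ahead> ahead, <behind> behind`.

0 ahead, 4 behind

Reachable from dc40620: {dc40620}.
Reachable from 5a4a09e: {5a4a09e, 5e6eb3a, dbe09ed, dc40620, e79034c}.
Only in dc40620's history (ahead): {} — 0.
Only in 5a4a09e's history (behind): {5a4a09e, 5e6eb3a, dbe09ed, e79034c} — 4.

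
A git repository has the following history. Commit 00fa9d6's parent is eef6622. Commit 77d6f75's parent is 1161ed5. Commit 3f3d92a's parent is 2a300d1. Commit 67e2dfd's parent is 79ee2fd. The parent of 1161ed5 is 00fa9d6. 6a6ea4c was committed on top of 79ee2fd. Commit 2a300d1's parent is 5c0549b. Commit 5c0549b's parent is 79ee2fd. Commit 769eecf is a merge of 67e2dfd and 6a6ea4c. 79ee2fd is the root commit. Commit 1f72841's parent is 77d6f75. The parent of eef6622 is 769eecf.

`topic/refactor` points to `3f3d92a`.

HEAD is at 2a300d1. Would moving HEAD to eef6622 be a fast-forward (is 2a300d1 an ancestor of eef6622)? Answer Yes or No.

A fast-forward from 2a300d1 to eef6622 is possible iff 2a300d1 is an ancestor of eef6622.
Ancestors of eef6622: {67e2dfd, 6a6ea4c, 769eecf, 79ee2fd, eef6622}.
2a300d1 is not among them, so fast-forward is not possible.

No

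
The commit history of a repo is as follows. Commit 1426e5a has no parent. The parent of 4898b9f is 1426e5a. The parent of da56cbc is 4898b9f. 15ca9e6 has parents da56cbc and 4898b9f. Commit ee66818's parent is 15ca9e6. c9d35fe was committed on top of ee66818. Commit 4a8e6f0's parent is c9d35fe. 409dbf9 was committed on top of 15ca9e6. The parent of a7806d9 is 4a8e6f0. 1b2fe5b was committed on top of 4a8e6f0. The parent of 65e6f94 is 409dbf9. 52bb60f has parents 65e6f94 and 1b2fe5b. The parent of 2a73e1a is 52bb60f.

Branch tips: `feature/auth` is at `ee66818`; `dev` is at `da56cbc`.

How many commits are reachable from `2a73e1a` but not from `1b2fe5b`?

Reachable from 2a73e1a: {1426e5a, 15ca9e6, 1b2fe5b, 2a73e1a, 409dbf9, 4898b9f, 4a8e6f0, 52bb60f, 65e6f94, c9d35fe, da56cbc, ee66818}.
Reachable from 1b2fe5b: {1426e5a, 15ca9e6, 1b2fe5b, 4898b9f, 4a8e6f0, c9d35fe, da56cbc, ee66818}.
In 2a73e1a's history but not 1b2fe5b's: {2a73e1a, 409dbf9, 52bb60f, 65e6f94} — 4 commits.

4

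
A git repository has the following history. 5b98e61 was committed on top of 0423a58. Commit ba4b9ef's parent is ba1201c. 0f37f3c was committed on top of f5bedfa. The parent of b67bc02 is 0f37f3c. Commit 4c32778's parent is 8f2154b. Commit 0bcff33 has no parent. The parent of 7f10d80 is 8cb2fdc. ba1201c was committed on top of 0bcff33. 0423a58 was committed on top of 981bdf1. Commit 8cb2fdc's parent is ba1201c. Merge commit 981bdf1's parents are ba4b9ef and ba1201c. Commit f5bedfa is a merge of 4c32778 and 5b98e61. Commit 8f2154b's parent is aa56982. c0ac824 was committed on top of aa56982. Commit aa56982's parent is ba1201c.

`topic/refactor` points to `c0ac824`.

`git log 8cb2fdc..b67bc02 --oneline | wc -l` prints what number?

Reachable from b67bc02: {0423a58, 0bcff33, 0f37f3c, 4c32778, 5b98e61, 8f2154b, 981bdf1, aa56982, b67bc02, ba1201c, ba4b9ef, f5bedfa}.
Reachable from 8cb2fdc: {0bcff33, 8cb2fdc, ba1201c}.
In b67bc02's history but not 8cb2fdc's: {0423a58, 0f37f3c, 4c32778, 5b98e61, 8f2154b, 981bdf1, aa56982, b67bc02, ba4b9ef, f5bedfa} — 10 commits.

10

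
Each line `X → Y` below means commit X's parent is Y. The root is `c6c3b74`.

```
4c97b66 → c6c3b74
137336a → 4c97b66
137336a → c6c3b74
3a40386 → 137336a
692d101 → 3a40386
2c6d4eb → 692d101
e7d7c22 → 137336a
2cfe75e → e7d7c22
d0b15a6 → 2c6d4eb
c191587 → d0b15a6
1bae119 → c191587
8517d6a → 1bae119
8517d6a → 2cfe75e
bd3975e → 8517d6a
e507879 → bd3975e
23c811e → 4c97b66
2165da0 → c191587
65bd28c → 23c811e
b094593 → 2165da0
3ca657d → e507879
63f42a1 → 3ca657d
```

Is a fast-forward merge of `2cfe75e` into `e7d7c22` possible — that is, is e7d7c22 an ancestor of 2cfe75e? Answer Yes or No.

A fast-forward from e7d7c22 to 2cfe75e is possible iff e7d7c22 is an ancestor of 2cfe75e.
Ancestors of 2cfe75e: {137336a, 2cfe75e, 4c97b66, c6c3b74, e7d7c22}.
e7d7c22 is among them, so fast-forward is possible.

Yes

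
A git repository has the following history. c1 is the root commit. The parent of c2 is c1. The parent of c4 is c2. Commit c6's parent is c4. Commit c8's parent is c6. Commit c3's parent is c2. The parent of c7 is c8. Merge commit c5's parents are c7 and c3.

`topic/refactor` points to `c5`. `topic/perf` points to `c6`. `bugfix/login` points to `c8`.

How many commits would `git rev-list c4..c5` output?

5

Reachable from c5: {c1, c2, c3, c4, c5, c6, c7, c8}.
Reachable from c4: {c1, c2, c4}.
In c5's history but not c4's: {c3, c5, c6, c7, c8} — 5 commits.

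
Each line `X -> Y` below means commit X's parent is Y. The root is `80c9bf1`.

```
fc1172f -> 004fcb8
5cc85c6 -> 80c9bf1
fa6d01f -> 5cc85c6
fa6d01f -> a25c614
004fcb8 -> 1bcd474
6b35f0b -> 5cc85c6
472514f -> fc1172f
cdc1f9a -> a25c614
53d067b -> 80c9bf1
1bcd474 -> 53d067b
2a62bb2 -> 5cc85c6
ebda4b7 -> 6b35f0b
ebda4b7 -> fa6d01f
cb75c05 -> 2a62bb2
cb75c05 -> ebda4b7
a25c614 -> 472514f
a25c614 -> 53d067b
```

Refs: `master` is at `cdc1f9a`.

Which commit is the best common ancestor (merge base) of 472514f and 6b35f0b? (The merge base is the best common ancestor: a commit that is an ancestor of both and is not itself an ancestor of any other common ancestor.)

Ancestors of 472514f: {004fcb8, 1bcd474, 472514f, 53d067b, 80c9bf1, fc1172f}.
Ancestors of 6b35f0b: {5cc85c6, 6b35f0b, 80c9bf1}.
Common ancestors: {80c9bf1}.
The only common ancestor is 80c9bf1, so it is the merge base.

80c9bf1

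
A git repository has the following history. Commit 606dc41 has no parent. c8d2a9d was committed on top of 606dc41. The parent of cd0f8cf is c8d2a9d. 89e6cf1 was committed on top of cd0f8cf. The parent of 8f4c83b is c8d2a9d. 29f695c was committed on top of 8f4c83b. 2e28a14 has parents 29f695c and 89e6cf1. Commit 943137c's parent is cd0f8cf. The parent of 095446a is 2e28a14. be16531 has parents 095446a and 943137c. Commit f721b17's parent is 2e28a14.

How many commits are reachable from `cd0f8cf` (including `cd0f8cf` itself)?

Walking parent pointers from cd0f8cf: reachable set = {606dc41, c8d2a9d, cd0f8cf}.
That is 3 commits.

3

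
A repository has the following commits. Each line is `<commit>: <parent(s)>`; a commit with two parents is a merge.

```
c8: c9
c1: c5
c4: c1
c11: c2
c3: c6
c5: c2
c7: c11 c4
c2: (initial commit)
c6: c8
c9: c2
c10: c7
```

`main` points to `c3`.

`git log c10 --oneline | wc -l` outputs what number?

7

Walking parent pointers from c10: reachable set = {c1, c10, c11, c2, c4, c5, c7}.
That is 7 commits.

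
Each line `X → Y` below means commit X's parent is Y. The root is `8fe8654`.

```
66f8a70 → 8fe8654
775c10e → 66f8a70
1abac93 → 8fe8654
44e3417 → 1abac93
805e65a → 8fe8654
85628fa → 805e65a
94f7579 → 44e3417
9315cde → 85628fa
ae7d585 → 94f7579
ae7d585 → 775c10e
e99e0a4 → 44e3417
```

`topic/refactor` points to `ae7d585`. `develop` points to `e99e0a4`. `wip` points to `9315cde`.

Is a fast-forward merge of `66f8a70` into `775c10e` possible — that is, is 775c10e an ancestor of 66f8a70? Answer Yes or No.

No

A fast-forward from 775c10e to 66f8a70 is possible iff 775c10e is an ancestor of 66f8a70.
Ancestors of 66f8a70: {66f8a70, 8fe8654}.
775c10e is not among them, so fast-forward is not possible.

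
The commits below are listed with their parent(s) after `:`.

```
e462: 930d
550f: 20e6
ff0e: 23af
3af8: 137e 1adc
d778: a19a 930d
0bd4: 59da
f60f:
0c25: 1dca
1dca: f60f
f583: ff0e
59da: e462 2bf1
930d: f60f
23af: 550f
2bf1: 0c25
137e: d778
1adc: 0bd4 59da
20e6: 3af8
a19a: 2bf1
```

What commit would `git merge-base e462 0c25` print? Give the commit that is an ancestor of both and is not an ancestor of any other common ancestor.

f60f

Ancestors of e462: {930d, e462, f60f}.
Ancestors of 0c25: {0c25, 1dca, f60f}.
Common ancestors: {f60f}.
The only common ancestor is f60f, so it is the merge base.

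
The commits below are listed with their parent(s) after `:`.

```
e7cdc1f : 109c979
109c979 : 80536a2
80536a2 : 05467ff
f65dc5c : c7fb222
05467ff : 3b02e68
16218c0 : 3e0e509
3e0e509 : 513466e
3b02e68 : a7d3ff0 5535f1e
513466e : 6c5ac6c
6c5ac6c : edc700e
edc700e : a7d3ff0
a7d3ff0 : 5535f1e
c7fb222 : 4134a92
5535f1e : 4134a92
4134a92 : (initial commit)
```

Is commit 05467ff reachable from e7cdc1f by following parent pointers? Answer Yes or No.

Yes

Ancestors of e7cdc1f (commits reachable by following parents): {05467ff, 109c979, 3b02e68, 4134a92, 5535f1e, 80536a2, a7d3ff0, e7cdc1f}.
05467ff is in that set, so it is an ancestor of e7cdc1f.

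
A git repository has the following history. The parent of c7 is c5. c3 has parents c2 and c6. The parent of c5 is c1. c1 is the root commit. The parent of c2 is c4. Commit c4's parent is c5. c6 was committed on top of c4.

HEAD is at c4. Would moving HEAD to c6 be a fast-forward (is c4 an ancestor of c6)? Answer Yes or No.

A fast-forward from c4 to c6 is possible iff c4 is an ancestor of c6.
Ancestors of c6: {c1, c4, c5, c6}.
c4 is among them, so fast-forward is possible.

Yes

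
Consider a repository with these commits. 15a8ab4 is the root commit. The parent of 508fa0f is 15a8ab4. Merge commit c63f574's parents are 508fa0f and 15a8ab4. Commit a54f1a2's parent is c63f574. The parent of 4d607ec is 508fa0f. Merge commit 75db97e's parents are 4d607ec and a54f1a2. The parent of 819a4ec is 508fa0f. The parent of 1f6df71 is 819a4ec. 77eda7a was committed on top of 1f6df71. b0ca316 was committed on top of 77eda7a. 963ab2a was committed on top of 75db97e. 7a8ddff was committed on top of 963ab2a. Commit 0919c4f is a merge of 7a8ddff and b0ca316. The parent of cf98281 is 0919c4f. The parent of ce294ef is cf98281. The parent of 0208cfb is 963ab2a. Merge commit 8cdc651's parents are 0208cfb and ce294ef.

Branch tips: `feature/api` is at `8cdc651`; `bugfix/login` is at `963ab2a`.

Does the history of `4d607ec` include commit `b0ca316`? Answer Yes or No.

No

Ancestors of 4d607ec: {15a8ab4, 4d607ec, 508fa0f}.
b0ca316 is not in that set, so it is not an ancestor of 4d607ec.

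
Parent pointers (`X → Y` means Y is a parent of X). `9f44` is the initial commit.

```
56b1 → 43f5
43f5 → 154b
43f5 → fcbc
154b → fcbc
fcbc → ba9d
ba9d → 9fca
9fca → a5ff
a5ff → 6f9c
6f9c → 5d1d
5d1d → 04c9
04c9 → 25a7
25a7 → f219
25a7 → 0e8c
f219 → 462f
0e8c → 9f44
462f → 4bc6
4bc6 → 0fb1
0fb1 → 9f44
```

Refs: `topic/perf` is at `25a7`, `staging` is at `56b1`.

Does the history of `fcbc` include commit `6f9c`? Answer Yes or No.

Yes

Ancestors of fcbc (commits reachable by following parents): {04c9, 0e8c, 0fb1, 25a7, 462f, 4bc6, 5d1d, 6f9c, 9f44, 9fca, a5ff, ba9d, f219, fcbc}.
6f9c is in that set, so it is an ancestor of fcbc.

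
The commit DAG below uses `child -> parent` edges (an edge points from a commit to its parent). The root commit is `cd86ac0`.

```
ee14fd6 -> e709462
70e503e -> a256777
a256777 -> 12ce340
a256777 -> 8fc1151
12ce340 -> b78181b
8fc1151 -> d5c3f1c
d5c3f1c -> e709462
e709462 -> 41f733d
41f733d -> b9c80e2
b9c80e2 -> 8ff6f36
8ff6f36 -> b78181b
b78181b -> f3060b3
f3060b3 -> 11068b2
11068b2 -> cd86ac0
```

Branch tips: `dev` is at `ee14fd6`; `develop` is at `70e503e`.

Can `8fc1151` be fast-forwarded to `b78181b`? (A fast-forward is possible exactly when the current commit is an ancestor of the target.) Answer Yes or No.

No

A fast-forward from 8fc1151 to b78181b is possible iff 8fc1151 is an ancestor of b78181b.
Ancestors of b78181b: {11068b2, b78181b, cd86ac0, f3060b3}.
8fc1151 is not among them, so fast-forward is not possible.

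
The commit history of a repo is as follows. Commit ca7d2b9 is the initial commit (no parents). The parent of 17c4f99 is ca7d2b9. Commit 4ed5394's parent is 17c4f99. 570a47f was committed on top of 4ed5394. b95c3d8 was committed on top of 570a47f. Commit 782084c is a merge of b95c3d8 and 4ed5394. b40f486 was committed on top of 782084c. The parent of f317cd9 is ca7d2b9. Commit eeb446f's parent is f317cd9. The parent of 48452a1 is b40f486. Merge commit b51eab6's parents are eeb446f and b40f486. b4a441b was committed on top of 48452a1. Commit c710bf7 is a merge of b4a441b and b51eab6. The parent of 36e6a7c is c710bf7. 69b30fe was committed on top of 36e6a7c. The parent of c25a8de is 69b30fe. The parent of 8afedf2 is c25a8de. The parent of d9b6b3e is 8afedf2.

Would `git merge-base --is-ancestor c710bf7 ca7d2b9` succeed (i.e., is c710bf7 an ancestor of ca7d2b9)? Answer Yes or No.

Ancestors of ca7d2b9: {ca7d2b9}.
c710bf7 is not in that set, so it is not an ancestor of ca7d2b9.

No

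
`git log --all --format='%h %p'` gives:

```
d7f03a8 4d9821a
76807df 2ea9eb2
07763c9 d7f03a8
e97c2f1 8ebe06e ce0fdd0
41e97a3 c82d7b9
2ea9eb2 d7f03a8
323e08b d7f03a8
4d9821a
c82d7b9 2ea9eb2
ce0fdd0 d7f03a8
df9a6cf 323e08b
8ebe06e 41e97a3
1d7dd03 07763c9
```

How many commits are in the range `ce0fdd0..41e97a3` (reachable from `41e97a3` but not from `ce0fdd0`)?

Reachable from 41e97a3: {2ea9eb2, 41e97a3, 4d9821a, c82d7b9, d7f03a8}.
Reachable from ce0fdd0: {4d9821a, ce0fdd0, d7f03a8}.
In 41e97a3's history but not ce0fdd0's: {2ea9eb2, 41e97a3, c82d7b9} — 3 commits.

3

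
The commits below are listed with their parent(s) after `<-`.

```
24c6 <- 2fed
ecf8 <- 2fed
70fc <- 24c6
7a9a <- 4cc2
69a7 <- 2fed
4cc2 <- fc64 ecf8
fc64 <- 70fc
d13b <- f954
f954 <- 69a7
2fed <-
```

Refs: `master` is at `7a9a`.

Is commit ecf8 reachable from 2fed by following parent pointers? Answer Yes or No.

Ancestors of 2fed: {2fed}.
ecf8 is not in that set, so it is not an ancestor of 2fed.

No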